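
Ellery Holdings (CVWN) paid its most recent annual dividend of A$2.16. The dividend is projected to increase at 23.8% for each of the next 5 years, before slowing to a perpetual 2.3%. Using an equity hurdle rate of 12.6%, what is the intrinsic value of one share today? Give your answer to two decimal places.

A$48.95

Two-stage DDM. Project D₁…D_5 at 0.238, terminal growth 0.023, discount at r = 0.126.
D_1 = 2.6741
D_2 = 3.3105
D_3 = 4.0984
D_4 = 5.0738
D_5 = 6.2814
Terminal value at t=5: TV = D_6/(r−g) = 6.4259/(0.126−0.023) = 62.3872
P₀ = 2.6741/(1+0.126)^1 + 3.3105/(1+0.126)^2 + 4.0984/(1+0.126)^3 + 5.0738/(1+0.126)^4 + 6.2814/(1+0.126)^5 + 62.3872/(1+0.126)^5 = 48.9503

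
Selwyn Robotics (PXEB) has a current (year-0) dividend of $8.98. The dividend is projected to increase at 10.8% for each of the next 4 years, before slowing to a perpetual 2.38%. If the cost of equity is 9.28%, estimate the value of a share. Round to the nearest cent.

Two-stage DDM. Project D₁…D_4 at 0.108, terminal growth 0.0238, discount at r = 0.0928.
D_1 = 9.9498
D_2 = 11.0244
D_3 = 12.2151
D_4 = 13.5343
Terminal value at t=4: TV = D_5/(r−g) = 13.8564/(0.0928−0.0238) = 200.8174
P₀ = 9.9498/(1+0.0928)^1 + 11.0244/(1+0.0928)^2 + 12.2151/(1+0.0928)^3 + 13.5343/(1+0.0928)^4 + 200.8174/(1+0.0928)^4 = 177.9982

$178.00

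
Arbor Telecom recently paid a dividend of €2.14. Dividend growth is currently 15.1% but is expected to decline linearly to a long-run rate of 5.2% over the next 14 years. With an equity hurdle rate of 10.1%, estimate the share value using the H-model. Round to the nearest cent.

€76.21

H-model: P₀ = D₀[(1+g_L) + H(g_S−g_L)]/(r−g_L), with H = 14/2 = 7.
P₀ = 2.14 × [(1+0.052) + 7×(0.151−0.052)] / (0.101−0.052)
   = 2.14 × 1.7450 / 0.049 = 76.2102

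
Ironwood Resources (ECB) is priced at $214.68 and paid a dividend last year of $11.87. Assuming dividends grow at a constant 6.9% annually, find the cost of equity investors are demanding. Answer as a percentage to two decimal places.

12.81%

Rearranging the constant-growth DDM: r = D₁/P₀ + g.
D₁ = 11.87 × (1 + 0.069) = 12.6890.
r = 12.6890 / 214.68 + 0.069 = 0.05911 + 0.069 = 0.12811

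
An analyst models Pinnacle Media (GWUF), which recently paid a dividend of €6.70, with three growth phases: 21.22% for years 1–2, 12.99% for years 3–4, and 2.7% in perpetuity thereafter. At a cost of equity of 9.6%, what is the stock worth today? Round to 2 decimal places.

€162.42

Three-stage DDM. Project D₁…D_4; terminal Gordon value at t=4 with g = 0.027; discount at r = 0.096.
D_1 = 8.1217
D_2 = 9.8452
D_3 = 11.1241
D_4 = 12.5691
TV_4 = 12.9084/(0.096−0.027) = 187.0789
P₀ = Σ Dₜ/(1+r)ᵗ + TV_4/(1+r)^4 = 162.4197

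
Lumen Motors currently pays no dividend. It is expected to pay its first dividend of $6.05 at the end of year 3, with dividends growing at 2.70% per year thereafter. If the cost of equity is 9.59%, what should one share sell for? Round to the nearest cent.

Deferred-dividend DDM. At t=2 the remaining stream is a growing perpetuity with first payment D_3 = 6.05.
V_2 = D_3/(r−g) = 6.05/(0.0959−0.027) = 87.8084
P₀ = V_2/(1+r)^2 = 87.8084/(1+0.0959)^2 = 73.1129

$73.11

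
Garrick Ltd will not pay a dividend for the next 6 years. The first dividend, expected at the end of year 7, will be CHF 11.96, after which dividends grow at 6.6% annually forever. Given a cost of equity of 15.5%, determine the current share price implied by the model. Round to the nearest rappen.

CHF 56.60

Deferred-dividend DDM. At t=6 the remaining stream is a growing perpetuity with first payment D_7 = 11.96.
V_6 = D_7/(r−g) = 11.96/(0.155−0.066) = 134.3820
P₀ = V_6/(1+r)^6 = 134.3820/(1+0.155)^6 = 56.6043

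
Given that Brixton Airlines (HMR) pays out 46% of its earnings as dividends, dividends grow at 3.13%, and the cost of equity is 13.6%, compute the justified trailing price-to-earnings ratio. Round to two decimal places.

Justified trailing P/E = b(1+g)/(r−g) = 0.46×(1+0.0313)/(0.136−0.0313) = 4.5310

4.53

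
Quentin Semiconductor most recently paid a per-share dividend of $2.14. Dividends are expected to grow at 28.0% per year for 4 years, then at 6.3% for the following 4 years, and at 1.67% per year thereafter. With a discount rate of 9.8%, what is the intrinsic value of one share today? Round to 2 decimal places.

Three-stage DDM. Project D₁…D_8; terminal Gordon value at t=8 with g = 0.0167; discount at r = 0.098.
D_1 = 2.7392
D_2 = 3.5062
D_3 = 4.4879
D_4 = 5.7445
D_5 = 6.1064
D_6 = 6.4911
D_7 = 6.9001
D_8 = 7.3348
TV_8 = 7.4573/(0.098−0.0167) = 91.7253
P₀ = Σ Dₜ/(1+r)ᵗ + TV_8/(1+r)^8 = 70.7522

$70.75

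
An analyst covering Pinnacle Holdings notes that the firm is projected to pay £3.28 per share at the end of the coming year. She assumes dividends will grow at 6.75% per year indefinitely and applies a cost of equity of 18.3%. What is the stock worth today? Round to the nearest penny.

£28.40

Gordon growth model: P₀ = D₁/(r − g), with D₁ = 3.28 given directly.
P₀ = 3.2800 / (0.183 − 0.0675) = 3.2800 / 0.1155 = 28.3983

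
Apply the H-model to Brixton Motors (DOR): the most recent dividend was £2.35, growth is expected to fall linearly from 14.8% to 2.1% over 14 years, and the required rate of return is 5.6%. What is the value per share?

£128.24

H-model: P₀ = D₀[(1+g_L) + H(g_S−g_L)]/(r−g_L), with H = 14/2 = 7.
P₀ = 2.35 × [(1+0.021) + 7×(0.148−0.021)] / (0.056−0.021)
   = 2.35 × 1.9100 / 0.035 = 128.2429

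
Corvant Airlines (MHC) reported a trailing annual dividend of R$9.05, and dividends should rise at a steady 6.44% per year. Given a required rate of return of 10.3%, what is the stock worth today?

R$249.55

Gordon growth model: P₀ = D₁/(r − g). D₁ = 9.05 × (1 + 0.0644) = 9.6328.
P₀ = 9.6328 / (0.103 − 0.0644) = 9.6328 / 0.0386 = 249.5549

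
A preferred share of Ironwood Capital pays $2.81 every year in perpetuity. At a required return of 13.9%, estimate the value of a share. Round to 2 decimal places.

$20.22

Zero-growth DDM (perpetuity): P₀ = D/r = 2.81 / 0.139 = 20.2158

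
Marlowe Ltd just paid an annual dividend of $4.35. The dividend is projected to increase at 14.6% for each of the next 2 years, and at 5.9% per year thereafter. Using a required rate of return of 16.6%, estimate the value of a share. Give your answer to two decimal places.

Two-stage DDM. Project D₁…D_2 at 0.146, terminal growth 0.059, discount at r = 0.166.
D_1 = 4.9851
D_2 = 5.7129
Terminal value at t=2: TV = D_3/(r−g) = 6.0500/(0.166−0.059) = 56.5419
P₀ = 4.9851/(1+0.166)^1 + 5.7129/(1+0.166)^2 + 56.5419/(1+0.166)^2 = 50.0660

$50.07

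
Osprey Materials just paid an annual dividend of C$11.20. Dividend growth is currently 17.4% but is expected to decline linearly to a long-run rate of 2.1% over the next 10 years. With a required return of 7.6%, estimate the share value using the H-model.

H-model: P₀ = D₀[(1+g_L) + H(g_S−g_L)]/(r−g_L), with H = 10/2 = 5.
P₀ = 11.20 × [(1+0.021) + 5×(0.174−0.021)] / (0.076−0.021)
   = 11.20 × 1.7860 / 0.055 = 363.6945

C$363.69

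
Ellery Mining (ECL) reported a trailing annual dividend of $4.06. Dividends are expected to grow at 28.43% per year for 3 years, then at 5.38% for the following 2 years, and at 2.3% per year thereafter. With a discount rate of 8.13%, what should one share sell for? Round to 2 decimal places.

$143.82

Three-stage DDM. Project D₁…D_5; terminal Gordon value at t=5 with g = 0.023; discount at r = 0.0813.
D_1 = 5.2143
D_2 = 6.6967
D_3 = 8.6005
D_4 = 9.0632
D_5 = 9.5508
TV_5 = 9.7705/(0.0813−0.023) = 167.5903
P₀ = Σ Dₜ/(1+r)ᵗ + TV_5/(1+r)^5 = 143.8186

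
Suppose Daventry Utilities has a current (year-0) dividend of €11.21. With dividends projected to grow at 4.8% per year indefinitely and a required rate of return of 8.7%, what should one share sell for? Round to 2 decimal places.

€301.23

Gordon growth model: P₀ = D₁/(r − g). D₁ = 11.21 × (1 + 0.048) = 11.7481.
P₀ = 11.7481 / (0.087 − 0.048) = 11.7481 / 0.039 = 301.2328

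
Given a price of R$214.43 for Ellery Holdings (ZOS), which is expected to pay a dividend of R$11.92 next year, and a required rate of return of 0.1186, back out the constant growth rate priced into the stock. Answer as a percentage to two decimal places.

6.30%

From P₀ = D₁/(r − g), the implied growth is g = r − D₁/P₀.
g = 0.1186 − 11.92/214.43 = 0.1186 − 0.05559 = 0.06301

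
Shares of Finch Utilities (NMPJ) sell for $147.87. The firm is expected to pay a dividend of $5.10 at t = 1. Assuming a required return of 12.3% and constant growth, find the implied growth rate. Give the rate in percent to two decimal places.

From P₀ = D₁/(r − g), the implied growth is g = r − D₁/P₀.
g = 0.123 − 5.10/147.87 = 0.123 − 0.03449 = 0.08851

8.85%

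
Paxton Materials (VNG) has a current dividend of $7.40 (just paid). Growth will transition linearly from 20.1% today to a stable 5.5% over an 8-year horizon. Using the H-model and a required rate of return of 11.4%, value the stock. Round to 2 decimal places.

$205.57

H-model: P₀ = D₀[(1+g_L) + H(g_S−g_L)]/(r−g_L), with H = 8/2 = 4.
P₀ = 7.40 × [(1+0.055) + 4×(0.201−0.055)] / (0.114−0.055)
   = 7.40 × 1.6390 / 0.059 = 205.5695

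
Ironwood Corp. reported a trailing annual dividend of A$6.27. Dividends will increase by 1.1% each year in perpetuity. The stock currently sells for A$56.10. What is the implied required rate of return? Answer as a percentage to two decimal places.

Rearranging the constant-growth DDM: r = D₁/P₀ + g.
D₁ = 6.27 × (1 + 0.011) = 6.3390.
r = 6.3390 / 56.10 + 0.011 = 0.11299 + 0.011 = 0.12399

12.40%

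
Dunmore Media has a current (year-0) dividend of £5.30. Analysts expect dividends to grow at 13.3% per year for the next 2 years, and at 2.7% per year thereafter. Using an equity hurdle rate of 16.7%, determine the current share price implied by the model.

Two-stage DDM. Project D₁…D_2 at 0.133, terminal growth 0.027, discount at r = 0.167.
D_1 = 6.0049
D_2 = 6.8036
Terminal value at t=2: TV = D_3/(r−g) = 6.9872/(0.167−0.027) = 49.9089
P₀ = 6.0049/(1+0.167)^1 + 6.8036/(1+0.167)^2 + 49.9089/(1+0.167)^2 = 46.7881

£46.79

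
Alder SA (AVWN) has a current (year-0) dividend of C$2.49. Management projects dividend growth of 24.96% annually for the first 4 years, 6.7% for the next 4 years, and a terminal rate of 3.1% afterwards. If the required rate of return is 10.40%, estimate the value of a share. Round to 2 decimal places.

C$79.09

Three-stage DDM. Project D₁…D_8; terminal Gordon value at t=8 with g = 0.031; discount at r = 0.104.
D_1 = 3.1115
D_2 = 3.8881
D_3 = 4.8586
D_4 = 6.0713
D_5 = 6.4781
D_6 = 6.9121
D_7 = 7.3752
D_8 = 7.8694
TV_8 = 8.1133/(0.104−0.031) = 111.1417
P₀ = Σ Dₜ/(1+r)ᵗ + TV_8/(1+r)^8 = 79.0943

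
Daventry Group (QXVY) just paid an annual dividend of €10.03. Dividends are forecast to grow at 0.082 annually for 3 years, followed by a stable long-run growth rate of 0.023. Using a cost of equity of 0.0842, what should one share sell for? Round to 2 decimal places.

Two-stage DDM. Project D₁…D_3 at 0.082, terminal growth 0.023, discount at r = 0.0842.
D_1 = 10.8525
D_2 = 11.7424
D_3 = 12.7052
Terminal value at t=3: TV = D_4/(r−g) = 12.9975/(0.0842−0.023) = 212.3767
P₀ = 10.8525/(1+0.0842)^1 + 11.7424/(1+0.0842)^2 + 12.7052/(1+0.0842)^3 + 212.3767/(1+0.0842)^3 = 196.6078

€196.61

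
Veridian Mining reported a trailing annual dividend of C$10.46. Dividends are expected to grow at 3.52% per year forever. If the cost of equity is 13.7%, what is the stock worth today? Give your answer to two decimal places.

C$106.37

Gordon growth model: P₀ = D₁/(r − g). D₁ = 10.46 × (1 + 0.0352) = 10.8282.
P₀ = 10.8282 / (0.137 − 0.0352) = 10.8282 / 0.1018 = 106.3673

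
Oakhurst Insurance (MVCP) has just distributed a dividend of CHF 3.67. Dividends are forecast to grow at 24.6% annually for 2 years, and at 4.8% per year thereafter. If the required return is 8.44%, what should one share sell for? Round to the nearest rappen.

Two-stage DDM. Project D₁…D_2 at 0.246, terminal growth 0.048, discount at r = 0.0844.
D_1 = 4.5728
D_2 = 5.6977
Terminal value at t=2: TV = D_3/(r−g) = 5.9712/(0.0844−0.048) = 164.0446
P₀ = 4.5728/(1+0.0844)^1 + 5.6977/(1+0.0844)^2 + 164.0446/(1+0.0844)^2 = 148.5651

CHF 148.57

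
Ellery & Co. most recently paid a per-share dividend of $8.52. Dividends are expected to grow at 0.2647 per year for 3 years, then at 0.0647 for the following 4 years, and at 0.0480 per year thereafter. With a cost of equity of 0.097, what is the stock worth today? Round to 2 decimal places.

Three-stage DDM. Project D₁…D_7; terminal Gordon value at t=7 with g = 0.048; discount at r = 0.097.
D_1 = 10.7752
D_2 = 13.6275
D_3 = 17.2346
D_4 = 18.3497
D_5 = 19.5369
D_6 = 20.8010
D_7 = 22.1468
TV_7 = 23.2099/(0.097−0.048) = 473.6705
P₀ = Σ Dₜ/(1+r)ᵗ + TV_7/(1+r)^7 = 330.4492

$330.45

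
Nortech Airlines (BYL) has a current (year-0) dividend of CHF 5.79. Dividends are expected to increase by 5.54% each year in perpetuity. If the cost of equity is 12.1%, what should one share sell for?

CHF 93.15

Gordon growth model: P₀ = D₁/(r − g). D₁ = 5.79 × (1 + 0.0554) = 6.1108.
P₀ = 6.1108 / (0.121 − 0.0554) = 6.1108 / 0.0656 = 93.1519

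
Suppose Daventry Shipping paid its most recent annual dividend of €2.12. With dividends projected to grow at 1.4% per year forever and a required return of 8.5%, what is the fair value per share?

€30.28

Gordon growth model: P₀ = D₁/(r − g). D₁ = 2.12 × (1 + 0.014) = 2.1497.
P₀ = 2.1497 / (0.085 − 0.014) = 2.1497 / 0.071 = 30.2772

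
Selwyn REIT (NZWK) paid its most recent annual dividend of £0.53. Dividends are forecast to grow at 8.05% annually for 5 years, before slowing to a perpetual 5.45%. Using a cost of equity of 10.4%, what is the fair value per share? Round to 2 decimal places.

Two-stage DDM. Project D₁…D_5 at 0.0805, terminal growth 0.0545, discount at r = 0.104.
D_1 = 0.5727
D_2 = 0.6188
D_3 = 0.6686
D_4 = 0.7224
D_5 = 0.7805
Terminal value at t=5: TV = D_6/(r−g) = 0.8231/(0.104−0.0545) = 16.6280
P₀ = 0.5727/(1+0.104)^1 + 0.6188/(1+0.104)^2 + 0.6686/(1+0.104)^3 + 0.7224/(1+0.104)^4 + 0.7805/(1+0.104)^5 + 16.6280/(1+0.104)^5 = 12.6245

£12.62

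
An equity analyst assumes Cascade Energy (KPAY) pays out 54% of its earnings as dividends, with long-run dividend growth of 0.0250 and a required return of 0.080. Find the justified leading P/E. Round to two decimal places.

Justified leading P/E = b/(r−g) = 0.54/(0.08−0.025) = 9.8182

9.82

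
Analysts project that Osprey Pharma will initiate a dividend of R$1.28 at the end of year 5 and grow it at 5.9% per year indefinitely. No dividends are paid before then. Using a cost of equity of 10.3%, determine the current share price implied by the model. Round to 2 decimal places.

R$19.65

Deferred-dividend DDM. At t=4 the remaining stream is a growing perpetuity with first payment D_5 = 1.28.
V_4 = D_5/(r−g) = 1.28/(0.103−0.059) = 29.0909
P₀ = V_4/(1+r)^4 = 29.0909/(1+0.103)^4 = 19.6542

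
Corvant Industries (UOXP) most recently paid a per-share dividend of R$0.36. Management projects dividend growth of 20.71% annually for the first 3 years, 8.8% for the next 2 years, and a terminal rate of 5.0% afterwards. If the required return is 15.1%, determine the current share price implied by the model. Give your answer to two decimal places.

R$5.81

Three-stage DDM. Project D₁…D_5; terminal Gordon value at t=5 with g = 0.05; discount at r = 0.151.
D_1 = 0.4346
D_2 = 0.5246
D_3 = 0.6332
D_4 = 0.6889
D_5 = 0.7495
TV_5 = 0.7870/(0.151−0.05) = 7.7922
P₀ = Σ Dₜ/(1+r)ᵗ + TV_5/(1+r)^5 = 5.8096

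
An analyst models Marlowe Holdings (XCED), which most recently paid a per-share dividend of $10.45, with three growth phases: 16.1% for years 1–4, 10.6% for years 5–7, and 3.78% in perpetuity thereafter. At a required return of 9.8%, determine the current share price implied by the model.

$318.06

Three-stage DDM. Project D₁…D_7; terminal Gordon value at t=7 with g = 0.0378; discount at r = 0.098.
D_1 = 12.1324
D_2 = 14.0858
D_3 = 16.3536
D_4 = 18.9865
D_5 = 20.9991
D_6 = 23.2250
D_7 = 25.6868
TV_7 = 26.6578/(0.098−0.0378) = 442.8205
P₀ = Σ Dₜ/(1+r)ᵗ + TV_7/(1+r)^7 = 318.0623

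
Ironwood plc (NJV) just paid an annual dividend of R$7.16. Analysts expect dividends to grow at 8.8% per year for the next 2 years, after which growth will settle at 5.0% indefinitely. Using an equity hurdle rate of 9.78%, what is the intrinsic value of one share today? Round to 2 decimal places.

Two-stage DDM. Project D₁…D_2 at 0.088, terminal growth 0.05, discount at r = 0.0978.
D_1 = 7.7901
D_2 = 8.4756
Terminal value at t=2: TV = D_3/(r−g) = 8.8994/(0.0978−0.05) = 186.1797
P₀ = 7.7901/(1+0.0978)^1 + 8.4756/(1+0.0978)^2 + 186.1797/(1+0.0978)^2 = 168.6136

R$168.61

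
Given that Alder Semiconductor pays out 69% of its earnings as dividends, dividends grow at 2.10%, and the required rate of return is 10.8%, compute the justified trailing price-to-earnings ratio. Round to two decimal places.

8.10

Justified trailing P/E = b(1+g)/(r−g) = 0.69×(1+0.021)/(0.108−0.021) = 8.0976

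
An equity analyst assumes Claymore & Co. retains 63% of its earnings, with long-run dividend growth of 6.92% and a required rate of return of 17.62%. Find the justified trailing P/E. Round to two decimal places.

Payout ratio b = 1 − 0.63 = 0.37.
Justified trailing P/E = b(1+g)/(r−g) = 0.37×(1+0.0692)/(0.1762−0.0692) = 3.6972

3.70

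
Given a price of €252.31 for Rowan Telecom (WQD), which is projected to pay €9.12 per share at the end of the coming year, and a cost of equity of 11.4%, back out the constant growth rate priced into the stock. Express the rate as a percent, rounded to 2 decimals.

From P₀ = D₁/(r − g), the implied growth is g = r − D₁/P₀.
g = 0.114 − 9.12/252.31 = 0.114 − 0.03615 = 0.07785

7.79%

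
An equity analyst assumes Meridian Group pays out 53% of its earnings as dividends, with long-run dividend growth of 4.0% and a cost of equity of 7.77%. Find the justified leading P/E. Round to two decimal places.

14.06

Justified leading P/E = b/(r−g) = 0.53/(0.0777−0.04) = 14.0584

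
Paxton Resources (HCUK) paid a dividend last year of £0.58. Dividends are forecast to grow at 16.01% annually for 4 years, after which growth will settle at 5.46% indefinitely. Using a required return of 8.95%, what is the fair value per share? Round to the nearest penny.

£25.25

Two-stage DDM. Project D₁…D_4 at 0.1601, terminal growth 0.0546, discount at r = 0.0895.
D_1 = 0.6729
D_2 = 0.7806
D_3 = 0.9056
D_4 = 1.0505
Terminal value at t=4: TV = D_5/(r−g) = 1.1079/(0.0895−0.0546) = 31.7448
P₀ = 0.6729/(1+0.0895)^1 + 0.7806/(1+0.0895)^2 + 0.9056/(1+0.0895)^3 + 1.0505/(1+0.0895)^4 + 31.7448/(1+0.0895)^4 = 25.2511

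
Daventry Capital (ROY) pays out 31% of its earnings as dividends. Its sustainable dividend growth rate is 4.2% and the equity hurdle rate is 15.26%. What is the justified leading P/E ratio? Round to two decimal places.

2.80

Justified leading P/E = b/(r−g) = 0.31/(0.1526−0.042) = 2.8029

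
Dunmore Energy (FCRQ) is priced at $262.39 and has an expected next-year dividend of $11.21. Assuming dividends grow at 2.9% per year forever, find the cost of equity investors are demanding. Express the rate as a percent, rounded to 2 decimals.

7.17%

Rearranging the constant-growth DDM: r = D₁/P₀ + g.
r = 11.2100 / 262.39 + 0.029 = 0.04272 + 0.029 = 0.07172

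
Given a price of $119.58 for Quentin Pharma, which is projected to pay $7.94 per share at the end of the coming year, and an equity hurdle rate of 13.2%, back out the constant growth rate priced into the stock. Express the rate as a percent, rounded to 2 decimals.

6.56%

From P₀ = D₁/(r − g), the implied growth is g = r − D₁/P₀.
g = 0.132 − 7.94/119.58 = 0.132 − 0.06640 = 0.06560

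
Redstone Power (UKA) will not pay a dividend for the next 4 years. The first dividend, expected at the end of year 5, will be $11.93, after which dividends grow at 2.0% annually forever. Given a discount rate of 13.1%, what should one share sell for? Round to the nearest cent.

Deferred-dividend DDM. At t=4 the remaining stream is a growing perpetuity with first payment D_5 = 11.93.
V_4 = D_5/(r−g) = 11.93/(0.131−0.02) = 107.4775
P₀ = V_4/(1+r)^4 = 107.4775/(1+0.131)^4 = 65.6851

$65.69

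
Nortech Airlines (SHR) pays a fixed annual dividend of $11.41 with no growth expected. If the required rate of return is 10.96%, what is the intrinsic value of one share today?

Zero-growth DDM (perpetuity): P₀ = D/r = 11.41 / 0.1096 = 104.1058

$104.11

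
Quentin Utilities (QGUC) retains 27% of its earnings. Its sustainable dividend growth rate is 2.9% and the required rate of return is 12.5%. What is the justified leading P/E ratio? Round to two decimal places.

7.60

Payout ratio b = 1 − 0.27 = 0.73.
Justified leading P/E = b/(r−g) = 0.73/(0.125−0.029) = 7.6042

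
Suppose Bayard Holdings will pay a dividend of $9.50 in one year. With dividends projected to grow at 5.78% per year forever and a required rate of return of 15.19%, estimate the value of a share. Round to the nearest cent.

$100.96

Gordon growth model: P₀ = D₁/(r − g), with D₁ = 9.50 given directly.
P₀ = 9.5000 / (0.1519 − 0.0578) = 9.5000 / 0.0941 = 100.9564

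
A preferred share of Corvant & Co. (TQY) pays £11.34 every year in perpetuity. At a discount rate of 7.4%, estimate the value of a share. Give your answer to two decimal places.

£153.24

Zero-growth DDM (perpetuity): P₀ = D/r = 11.34 / 0.074 = 153.2432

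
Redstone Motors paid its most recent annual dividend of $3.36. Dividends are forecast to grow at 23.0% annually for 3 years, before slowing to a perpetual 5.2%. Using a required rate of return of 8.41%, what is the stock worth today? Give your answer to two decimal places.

$173.87

Two-stage DDM. Project D₁…D_3 at 0.23, terminal growth 0.052, discount at r = 0.0841.
D_1 = 4.1328
D_2 = 5.0833
D_3 = 6.2525
Terminal value at t=3: TV = D_4/(r−g) = 6.5776/(0.0841−0.052) = 204.9110
P₀ = 4.1328/(1+0.0841)^1 + 5.0833/(1+0.0841)^2 + 6.2525/(1+0.0841)^3 + 204.9110/(1+0.0841)^3 = 173.8712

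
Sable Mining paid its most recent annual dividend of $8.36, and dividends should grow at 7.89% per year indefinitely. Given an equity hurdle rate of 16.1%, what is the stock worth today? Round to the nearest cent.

$109.86

Gordon growth model: P₀ = D₁/(r − g). D₁ = 8.36 × (1 + 0.0789) = 9.0196.
P₀ = 9.0196 / (0.161 − 0.0789) = 9.0196 / 0.0821 = 109.8612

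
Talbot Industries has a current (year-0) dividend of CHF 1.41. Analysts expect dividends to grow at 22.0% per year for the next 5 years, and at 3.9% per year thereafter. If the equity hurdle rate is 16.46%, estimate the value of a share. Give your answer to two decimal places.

CHF 22.84

Two-stage DDM. Project D₁…D_5 at 0.22, terminal growth 0.039, discount at r = 0.1646.
D_1 = 1.7202
D_2 = 2.0986
D_3 = 2.5603
D_4 = 3.1236
D_5 = 3.8108
Terminal value at t=5: TV = D_6/(r−g) = 3.9594/(0.1646−0.039) = 31.5242
P₀ = 1.7202/(1+0.1646)^1 + 2.0986/(1+0.1646)^2 + 2.5603/(1+0.1646)^3 + 3.1236/(1+0.1646)^4 + 3.8108/(1+0.1646)^5 + 31.5242/(1+0.1646)^5 = 22.8372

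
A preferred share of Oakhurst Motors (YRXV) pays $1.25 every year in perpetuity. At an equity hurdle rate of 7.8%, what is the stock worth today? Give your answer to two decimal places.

Zero-growth DDM (perpetuity): P₀ = D/r = 1.25 / 0.078 = 16.0256

$16.03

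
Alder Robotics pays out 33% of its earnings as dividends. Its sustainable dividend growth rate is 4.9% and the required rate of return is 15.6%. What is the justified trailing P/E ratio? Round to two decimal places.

Justified trailing P/E = b(1+g)/(r−g) = 0.33×(1+0.049)/(0.156−0.049) = 3.2352

3.24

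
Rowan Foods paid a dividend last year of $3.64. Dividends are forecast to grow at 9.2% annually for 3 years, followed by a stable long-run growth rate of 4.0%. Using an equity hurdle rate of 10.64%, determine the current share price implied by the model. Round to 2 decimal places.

$65.45

Two-stage DDM. Project D₁…D_3 at 0.092, terminal growth 0.04, discount at r = 0.1064.
D_1 = 3.9749
D_2 = 4.3406
D_3 = 4.7399
Terminal value at t=3: TV = D_4/(r−g) = 4.9295/(0.1064−0.04) = 74.2394
P₀ = 3.9749/(1+0.1064)^1 + 4.3406/(1+0.1064)^2 + 4.7399/(1+0.1064)^3 + 74.2394/(1+0.1064)^3 = 65.4530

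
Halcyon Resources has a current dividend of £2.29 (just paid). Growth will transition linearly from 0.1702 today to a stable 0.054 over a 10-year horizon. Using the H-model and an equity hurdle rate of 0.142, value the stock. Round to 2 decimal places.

H-model: P₀ = D₀[(1+g_L) + H(g_S−g_L)]/(r−g_L), with H = 10/2 = 5.
P₀ = 2.29 × [(1+0.054) + 5×(0.1702−0.054)] / (0.142−0.054)
   = 2.29 × 1.6350 / 0.088 = 42.5472

£42.55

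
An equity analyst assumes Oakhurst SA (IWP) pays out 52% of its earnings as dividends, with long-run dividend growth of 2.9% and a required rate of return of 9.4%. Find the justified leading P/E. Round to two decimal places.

8.00

Justified leading P/E = b/(r−g) = 0.52/(0.094−0.029) = 8.0000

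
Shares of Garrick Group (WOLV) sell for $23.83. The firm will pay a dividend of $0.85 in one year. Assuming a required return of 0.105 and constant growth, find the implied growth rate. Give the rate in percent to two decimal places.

From P₀ = D₁/(r − g), the implied growth is g = r − D₁/P₀.
g = 0.105 − 0.85/23.83 = 0.105 − 0.03567 = 0.06933

6.93%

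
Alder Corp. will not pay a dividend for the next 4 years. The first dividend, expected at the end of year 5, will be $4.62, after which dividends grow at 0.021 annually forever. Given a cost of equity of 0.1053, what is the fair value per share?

Deferred-dividend DDM. At t=4 the remaining stream is a growing perpetuity with first payment D_5 = 4.62.
V_4 = D_5/(r−g) = 4.62/(0.1053−0.021) = 54.8043
P₀ = V_4/(1+r)^4 = 54.8043/(1+0.1053)^4 = 36.7192

$36.72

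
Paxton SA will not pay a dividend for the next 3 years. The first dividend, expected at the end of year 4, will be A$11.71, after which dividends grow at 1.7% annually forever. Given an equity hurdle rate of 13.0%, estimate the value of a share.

A$71.82

Deferred-dividend DDM. At t=3 the remaining stream is a growing perpetuity with first payment D_4 = 11.71.
V_3 = D_4/(r−g) = 11.71/(0.13−0.017) = 103.6283
P₀ = V_3/(1+r)^3 = 103.6283/(1+0.13)^3 = 71.8196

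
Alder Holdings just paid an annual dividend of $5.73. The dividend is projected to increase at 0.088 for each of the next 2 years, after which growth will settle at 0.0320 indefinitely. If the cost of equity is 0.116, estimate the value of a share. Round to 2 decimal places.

Two-stage DDM. Project D₁…D_2 at 0.088, terminal growth 0.032, discount at r = 0.116.
D_1 = 6.2342
D_2 = 6.7829
Terminal value at t=2: TV = D_3/(r−g) = 6.9999/(0.116−0.032) = 83.3322
P₀ = 6.2342/(1+0.116)^1 + 6.7829/(1+0.116)^2 + 83.3322/(1+0.116)^2 = 77.9413

$77.94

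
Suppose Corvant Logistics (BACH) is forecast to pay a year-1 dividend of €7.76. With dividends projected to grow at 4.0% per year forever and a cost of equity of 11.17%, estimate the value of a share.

Gordon growth model: P₀ = D₁/(r − g), with D₁ = 7.76 given directly.
P₀ = 7.7600 / (0.1117 − 0.04) = 7.7600 / 0.0717 = 108.2287

€108.23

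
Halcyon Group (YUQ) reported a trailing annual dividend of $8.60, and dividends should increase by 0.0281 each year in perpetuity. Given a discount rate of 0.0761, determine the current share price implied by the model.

$184.20

Gordon growth model: P₀ = D₁/(r − g). D₁ = 8.60 × (1 + 0.0281) = 8.8417.
P₀ = 8.8417 / (0.0761 − 0.0281) = 8.8417 / 0.048 = 184.2012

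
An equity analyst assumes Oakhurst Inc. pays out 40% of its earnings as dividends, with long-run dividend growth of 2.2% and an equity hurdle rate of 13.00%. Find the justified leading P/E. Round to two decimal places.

Justified leading P/E = b/(r−g) = 0.40/(0.13−0.022) = 3.7037

3.70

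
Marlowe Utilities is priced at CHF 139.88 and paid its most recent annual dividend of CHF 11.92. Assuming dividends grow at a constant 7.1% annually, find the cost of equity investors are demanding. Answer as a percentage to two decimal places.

16.23%

Rearranging the constant-growth DDM: r = D₁/P₀ + g.
D₁ = 11.92 × (1 + 0.071) = 12.7663.
r = 12.7663 / 139.88 + 0.071 = 0.09127 + 0.071 = 0.16227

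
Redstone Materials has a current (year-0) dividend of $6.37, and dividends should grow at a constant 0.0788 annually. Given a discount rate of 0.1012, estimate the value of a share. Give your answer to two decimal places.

$306.78

Gordon growth model: P₀ = D₁/(r − g). D₁ = 6.37 × (1 + 0.0788) = 6.8720.
P₀ = 6.8720 / (0.1012 − 0.0788) = 6.8720 / 0.0224 = 306.7837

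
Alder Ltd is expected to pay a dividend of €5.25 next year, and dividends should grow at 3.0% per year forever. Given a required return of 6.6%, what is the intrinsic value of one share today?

€145.83

Gordon growth model: P₀ = D₁/(r − g), with D₁ = 5.25 given directly.
P₀ = 5.2500 / (0.066 − 0.03) = 5.2500 / 0.036 = 145.8333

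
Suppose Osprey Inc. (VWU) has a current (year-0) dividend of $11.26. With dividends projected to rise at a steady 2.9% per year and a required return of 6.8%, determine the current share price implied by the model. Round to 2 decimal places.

Gordon growth model: P₀ = D₁/(r − g). D₁ = 11.26 × (1 + 0.029) = 11.5865.
P₀ = 11.5865 / (0.068 − 0.029) = 11.5865 / 0.039 = 297.0908

$297.09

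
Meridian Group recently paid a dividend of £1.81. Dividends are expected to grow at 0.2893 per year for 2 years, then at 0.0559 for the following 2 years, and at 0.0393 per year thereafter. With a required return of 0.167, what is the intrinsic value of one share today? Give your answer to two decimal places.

Three-stage DDM. Project D₁…D_4; terminal Gordon value at t=4 with g = 0.0393; discount at r = 0.167.
D_1 = 2.3336
D_2 = 3.0088
D_3 = 3.1769
D_4 = 3.3545
TV_4 = 3.4864/(0.167−0.0393) = 27.3012
P₀ = Σ Dₜ/(1+r)ᵗ + TV_4/(1+r)^4 = 22.7362

£22.74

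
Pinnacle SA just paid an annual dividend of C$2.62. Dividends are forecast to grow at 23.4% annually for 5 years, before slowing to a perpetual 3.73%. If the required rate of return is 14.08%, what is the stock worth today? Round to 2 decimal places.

C$55.57

Two-stage DDM. Project D₁…D_5 at 0.234, terminal growth 0.0373, discount at r = 0.1408.
D_1 = 3.2331
D_2 = 3.9896
D_3 = 4.9232
D_4 = 6.0752
D_5 = 7.4968
Terminal value at t=5: TV = D_6/(r−g) = 7.7765/(0.1408−0.0373) = 75.1348
P₀ = 3.2331/(1+0.1408)^1 + 3.9896/(1+0.1408)^2 + 4.9232/(1+0.1408)^3 + 6.0752/(1+0.1408)^4 + 7.4968/(1+0.1408)^5 + 75.1348/(1+0.1408)^5 = 55.5686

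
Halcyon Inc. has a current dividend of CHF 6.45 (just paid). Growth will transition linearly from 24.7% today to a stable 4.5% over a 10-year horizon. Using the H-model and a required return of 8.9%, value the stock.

H-model: P₀ = D₀[(1+g_L) + H(g_S−g_L)]/(r−g_L), with H = 10/2 = 5.
P₀ = 6.45 × [(1+0.045) + 5×(0.247−0.045)] / (0.089−0.045)
   = 6.45 × 2.0550 / 0.044 = 301.2443

CHF 301.24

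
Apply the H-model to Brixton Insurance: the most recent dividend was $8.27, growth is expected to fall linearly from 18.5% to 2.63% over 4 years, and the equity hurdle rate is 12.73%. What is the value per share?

H-model: P₀ = D₀[(1+g_L) + H(g_S−g_L)]/(r−g_L), with H = 4/2 = 2.
P₀ = 8.27 × [(1+0.0263) + 2×(0.185−0.0263)] / (0.1273−0.0263)
   = 8.27 × 1.3437 / 0.101 = 110.0238

$110.02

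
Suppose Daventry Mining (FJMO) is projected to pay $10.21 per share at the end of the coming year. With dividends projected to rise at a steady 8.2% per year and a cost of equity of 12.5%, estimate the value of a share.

$237.44

Gordon growth model: P₀ = D₁/(r − g), with D₁ = 10.21 given directly.
P₀ = 10.2100 / (0.125 − 0.082) = 10.2100 / 0.043 = 237.4419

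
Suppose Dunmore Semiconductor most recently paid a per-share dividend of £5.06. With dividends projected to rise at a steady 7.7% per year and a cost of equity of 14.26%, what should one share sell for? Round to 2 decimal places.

£83.07

Gordon growth model: P₀ = D₁/(r − g). D₁ = 5.06 × (1 + 0.077) = 5.4496.
P₀ = 5.4496 / (0.1426 − 0.077) = 5.4496 / 0.0656 = 83.0735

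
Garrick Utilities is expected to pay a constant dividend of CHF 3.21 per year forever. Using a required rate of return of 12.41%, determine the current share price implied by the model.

Zero-growth DDM (perpetuity): P₀ = D/r = 3.21 / 0.1241 = 25.8662

CHF 25.87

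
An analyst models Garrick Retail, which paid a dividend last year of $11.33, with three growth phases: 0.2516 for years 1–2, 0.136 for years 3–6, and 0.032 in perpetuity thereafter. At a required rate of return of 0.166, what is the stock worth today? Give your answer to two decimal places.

$164.75

Three-stage DDM. Project D₁…D_6; terminal Gordon value at t=6 with g = 0.032; discount at r = 0.166.
D_1 = 14.1806
D_2 = 17.7485
D_3 = 20.1623
D_4 = 22.9043
D_5 = 26.0193
D_6 = 29.5580
TV_6 = 30.5038/(0.166−0.032) = 227.6403
P₀ = Σ Dₜ/(1+r)ᵗ + TV_6/(1+r)^6 = 164.7467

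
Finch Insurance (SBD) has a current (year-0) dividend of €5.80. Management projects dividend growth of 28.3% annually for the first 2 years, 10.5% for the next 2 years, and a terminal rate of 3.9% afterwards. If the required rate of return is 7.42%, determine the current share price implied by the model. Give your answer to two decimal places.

€290.89

Three-stage DDM. Project D₁…D_4; terminal Gordon value at t=4 with g = 0.039; discount at r = 0.0742.
D_1 = 7.4414
D_2 = 9.5473
D_3 = 10.5498
D_4 = 11.6575
TV_4 = 12.1122/(0.0742−0.039) = 344.0953
P₀ = Σ Dₜ/(1+r)ᵗ + TV_4/(1+r)^4 = 290.8948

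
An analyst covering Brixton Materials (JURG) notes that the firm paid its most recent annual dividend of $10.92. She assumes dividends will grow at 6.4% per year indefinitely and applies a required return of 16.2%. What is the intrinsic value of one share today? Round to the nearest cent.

Gordon growth model: P₀ = D₁/(r − g). D₁ = 10.92 × (1 + 0.064) = 11.6189.
P₀ = 11.6189 / (0.162 − 0.064) = 11.6189 / 0.098 = 118.5600

$118.56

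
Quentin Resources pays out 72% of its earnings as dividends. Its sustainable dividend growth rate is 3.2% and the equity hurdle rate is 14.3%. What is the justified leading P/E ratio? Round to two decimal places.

6.49

Justified leading P/E = b/(r−g) = 0.72/(0.143−0.032) = 6.4865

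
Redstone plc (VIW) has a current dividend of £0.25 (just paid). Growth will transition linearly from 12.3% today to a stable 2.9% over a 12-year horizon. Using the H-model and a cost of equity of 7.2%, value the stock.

£9.26

H-model: P₀ = D₀[(1+g_L) + H(g_S−g_L)]/(r−g_L), with H = 12/2 = 6.
P₀ = 0.25 × [(1+0.029) + 6×(0.123−0.029)] / (0.072−0.029)
   = 0.25 × 1.5930 / 0.043 = 9.2616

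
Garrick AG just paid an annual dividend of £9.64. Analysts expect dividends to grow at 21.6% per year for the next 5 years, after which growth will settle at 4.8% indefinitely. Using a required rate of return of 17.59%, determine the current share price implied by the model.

£146.77

Two-stage DDM. Project D₁…D_5 at 0.216, terminal growth 0.048, discount at r = 0.1759.
D_1 = 11.7222
D_2 = 14.2542
D_3 = 17.3332
D_4 = 21.0771
D_5 = 25.6298
Terminal value at t=5: TV = D_6/(r−g) = 26.8600/(0.1759−0.048) = 210.0079
P₀ = 11.7222/(1+0.1759)^1 + 14.2542/(1+0.1759)^2 + 17.3332/(1+0.1759)^3 + 21.0771/(1+0.1759)^4 + 25.6298/(1+0.1759)^5 + 210.0079/(1+0.1759)^5 = 146.7690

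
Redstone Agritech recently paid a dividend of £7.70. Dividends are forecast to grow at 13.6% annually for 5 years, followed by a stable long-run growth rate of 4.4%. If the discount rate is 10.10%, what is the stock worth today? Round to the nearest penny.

£207.25

Two-stage DDM. Project D₁…D_5 at 0.136, terminal growth 0.044, discount at r = 0.101.
D_1 = 8.7472
D_2 = 9.9368
D_3 = 11.2882
D_4 = 12.8234
D_5 = 14.5674
Terminal value at t=5: TV = D_6/(r−g) = 15.2084/(0.101−0.044) = 266.8136
P₀ = 8.7472/(1+0.101)^1 + 9.9368/(1+0.101)^2 + 11.2882/(1+0.101)^3 + 12.8234/(1+0.101)^4 + 14.5674/(1+0.101)^5 + 266.8136/(1+0.101)^5 = 207.2503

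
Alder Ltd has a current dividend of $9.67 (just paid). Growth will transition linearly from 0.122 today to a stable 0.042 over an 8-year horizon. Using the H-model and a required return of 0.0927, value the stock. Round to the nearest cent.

$259.77

H-model: P₀ = D₀[(1+g_L) + H(g_S−g_L)]/(r−g_L), with H = 8/2 = 4.
P₀ = 9.67 × [(1+0.042) + 4×(0.122−0.042)] / (0.0927−0.042)
   = 9.67 × 1.3620 / 0.0507 = 259.7740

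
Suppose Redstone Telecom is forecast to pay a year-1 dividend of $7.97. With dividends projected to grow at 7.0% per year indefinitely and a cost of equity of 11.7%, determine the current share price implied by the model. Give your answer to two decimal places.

Gordon growth model: P₀ = D₁/(r − g), with D₁ = 7.97 given directly.
P₀ = 7.9700 / (0.117 − 0.07) = 7.9700 / 0.047 = 169.5745

$169.57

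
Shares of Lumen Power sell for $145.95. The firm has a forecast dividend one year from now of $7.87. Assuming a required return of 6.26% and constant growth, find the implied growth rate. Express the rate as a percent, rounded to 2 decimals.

0.87%

From P₀ = D₁/(r − g), the implied growth is g = r − D₁/P₀.
g = 0.0626 − 7.87/145.95 = 0.0626 − 0.05392 = 0.00868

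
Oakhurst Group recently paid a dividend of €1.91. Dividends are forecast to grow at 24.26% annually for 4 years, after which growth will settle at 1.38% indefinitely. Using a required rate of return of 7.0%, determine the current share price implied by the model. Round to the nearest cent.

€73.93

Two-stage DDM. Project D₁…D_4 at 0.2426, terminal growth 0.0138, discount at r = 0.07.
D_1 = 2.3734
D_2 = 2.9491
D_3 = 3.6646
D_4 = 4.5536
Terminal value at t=4: TV = D_5/(r−g) = 4.6165/(0.07−0.0138) = 82.1438
P₀ = 2.3734/(1+0.07)^1 + 2.9491/(1+0.07)^2 + 3.6646/(1+0.07)^3 + 4.5536/(1+0.07)^4 + 82.1438/(1+0.07)^4 = 73.9265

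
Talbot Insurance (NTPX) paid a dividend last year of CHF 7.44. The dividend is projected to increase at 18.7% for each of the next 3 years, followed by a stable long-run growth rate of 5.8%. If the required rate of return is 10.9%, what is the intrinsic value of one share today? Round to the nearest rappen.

Two-stage DDM. Project D₁…D_3 at 0.187, terminal growth 0.058, discount at r = 0.109.
D_1 = 8.8313
D_2 = 10.4827
D_3 = 12.4430
Terminal value at t=3: TV = D_4/(r−g) = 13.1647/(0.109−0.058) = 258.1312
P₀ = 8.8313/(1+0.109)^1 + 10.4827/(1+0.109)^2 + 12.4430/(1+0.109)^3 + 258.1312/(1+0.109)^3 = 214.8639

CHF 214.86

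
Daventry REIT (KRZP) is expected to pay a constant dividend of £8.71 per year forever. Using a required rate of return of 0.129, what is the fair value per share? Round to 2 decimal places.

£67.52

Zero-growth DDM (perpetuity): P₀ = D/r = 8.71 / 0.129 = 67.5194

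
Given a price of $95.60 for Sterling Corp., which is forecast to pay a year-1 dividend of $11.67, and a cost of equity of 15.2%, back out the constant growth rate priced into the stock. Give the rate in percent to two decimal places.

From P₀ = D₁/(r − g), the implied growth is g = r − D₁/P₀.
g = 0.152 − 11.67/95.60 = 0.152 − 0.12207 = 0.02993

2.99%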